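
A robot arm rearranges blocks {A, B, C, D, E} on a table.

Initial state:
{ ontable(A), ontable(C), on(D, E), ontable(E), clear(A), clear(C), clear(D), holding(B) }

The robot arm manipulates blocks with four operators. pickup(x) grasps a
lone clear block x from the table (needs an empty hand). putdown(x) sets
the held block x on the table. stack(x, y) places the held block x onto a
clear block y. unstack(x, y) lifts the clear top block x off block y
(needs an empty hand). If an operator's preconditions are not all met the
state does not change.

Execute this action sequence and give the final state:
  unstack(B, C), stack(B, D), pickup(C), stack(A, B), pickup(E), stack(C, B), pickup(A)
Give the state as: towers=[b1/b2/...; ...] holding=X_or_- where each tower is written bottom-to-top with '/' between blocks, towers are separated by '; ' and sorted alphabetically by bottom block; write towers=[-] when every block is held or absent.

towers=[E/D/B/C] holding=A

step 1 (unstack(B, C)) [no-op]: towers=[A; C; E/D] holding=B
step 2 (stack(B, D)): towers=[A; C; E/D/B] holding=-
step 3 (pickup(C)): towers=[A; E/D/B] holding=C
step 4 (stack(A, B)) [no-op]: towers=[A; E/D/B] holding=C
step 5 (pickup(E)) [no-op]: towers=[A; E/D/B] holding=C
step 6 (stack(C, B)): towers=[A; E/D/B/C] holding=-
step 7 (pickup(A)): towers=[E/D/B/C] holding=A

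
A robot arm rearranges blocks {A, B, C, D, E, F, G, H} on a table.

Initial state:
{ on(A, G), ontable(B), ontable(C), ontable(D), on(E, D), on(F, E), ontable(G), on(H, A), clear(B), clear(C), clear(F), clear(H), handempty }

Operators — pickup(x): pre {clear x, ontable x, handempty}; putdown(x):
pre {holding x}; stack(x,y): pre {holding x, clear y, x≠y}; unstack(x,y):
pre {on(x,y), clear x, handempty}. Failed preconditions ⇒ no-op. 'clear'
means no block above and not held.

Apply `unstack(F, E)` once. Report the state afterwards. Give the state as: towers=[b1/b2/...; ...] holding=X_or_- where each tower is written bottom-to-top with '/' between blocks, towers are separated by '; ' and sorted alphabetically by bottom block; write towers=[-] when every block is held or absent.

before: towers=[B; C; D/E/F; G/A/H] holding=-
pre[unstack(F, E)]: on(F,E) ✓, clear(F) ✓, handempty ✓
all met → apply unstack(F, E)
after:  towers=[B; C; D/E; G/A/H] holding=F

towers=[B; C; D/E; G/A/H] holding=F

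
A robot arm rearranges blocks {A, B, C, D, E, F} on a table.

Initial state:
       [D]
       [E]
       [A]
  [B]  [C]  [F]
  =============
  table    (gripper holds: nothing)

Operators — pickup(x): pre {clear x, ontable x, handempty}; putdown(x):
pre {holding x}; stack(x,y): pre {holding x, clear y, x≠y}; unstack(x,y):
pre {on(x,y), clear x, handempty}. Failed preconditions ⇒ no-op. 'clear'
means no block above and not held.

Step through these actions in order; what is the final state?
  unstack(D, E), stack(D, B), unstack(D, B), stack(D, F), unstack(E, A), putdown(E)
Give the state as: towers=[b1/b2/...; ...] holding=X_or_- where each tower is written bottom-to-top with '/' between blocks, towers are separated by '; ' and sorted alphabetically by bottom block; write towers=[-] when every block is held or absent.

step 1 (unstack(D, E)): towers=[B; C/A/E; F] holding=D
step 2 (stack(D, B)): towers=[B/D; C/A/E; F] holding=-
step 3 (unstack(D, B)): towers=[B; C/A/E; F] holding=D
step 4 (stack(D, F)): towers=[B; C/A/E; F/D] holding=-
step 5 (unstack(E, A)): towers=[B; C/A; F/D] holding=E
step 6 (putdown(E)): towers=[B; C/A; E; F/D] holding=-

towers=[B; C/A; E; F/D] holding=-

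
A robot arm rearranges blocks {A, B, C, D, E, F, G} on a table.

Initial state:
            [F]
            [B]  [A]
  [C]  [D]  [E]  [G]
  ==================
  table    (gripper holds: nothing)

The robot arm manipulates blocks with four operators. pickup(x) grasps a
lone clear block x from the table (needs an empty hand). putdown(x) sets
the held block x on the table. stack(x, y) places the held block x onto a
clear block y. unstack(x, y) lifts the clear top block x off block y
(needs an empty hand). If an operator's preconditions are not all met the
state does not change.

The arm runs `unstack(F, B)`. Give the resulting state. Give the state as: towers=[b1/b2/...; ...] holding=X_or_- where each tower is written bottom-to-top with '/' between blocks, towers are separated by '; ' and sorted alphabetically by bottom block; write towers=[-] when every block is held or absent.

towers=[C; D; E/B; G/A] holding=F

before: towers=[C; D; E/B/F; G/A] holding=-
pre[unstack(F, B)]: on(F,B) ok, clear(F) ok, handempty ok
all met → apply unstack(F, B)
after:  towers=[C; D; E/B; G/A] holding=F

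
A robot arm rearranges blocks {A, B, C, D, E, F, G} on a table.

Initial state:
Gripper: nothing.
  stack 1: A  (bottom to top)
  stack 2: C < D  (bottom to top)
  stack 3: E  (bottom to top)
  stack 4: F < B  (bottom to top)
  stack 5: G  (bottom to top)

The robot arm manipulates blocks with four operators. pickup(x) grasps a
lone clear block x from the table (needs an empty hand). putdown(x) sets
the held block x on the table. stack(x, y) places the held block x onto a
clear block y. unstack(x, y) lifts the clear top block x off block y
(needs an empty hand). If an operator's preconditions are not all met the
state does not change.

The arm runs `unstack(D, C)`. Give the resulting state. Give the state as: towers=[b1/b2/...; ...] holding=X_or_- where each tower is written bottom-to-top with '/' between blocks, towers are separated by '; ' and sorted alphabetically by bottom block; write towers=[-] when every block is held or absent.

towers=[A; C; E; F/B; G] holding=D

before: towers=[A; C/D; E; F/B; G] holding=-
pre[unstack(D, C)]: on(D,C) ✓, clear(D) ✓, handempty ✓
all met → apply unstack(D, C)
after:  towers=[A; C; E; F/B; G] holding=D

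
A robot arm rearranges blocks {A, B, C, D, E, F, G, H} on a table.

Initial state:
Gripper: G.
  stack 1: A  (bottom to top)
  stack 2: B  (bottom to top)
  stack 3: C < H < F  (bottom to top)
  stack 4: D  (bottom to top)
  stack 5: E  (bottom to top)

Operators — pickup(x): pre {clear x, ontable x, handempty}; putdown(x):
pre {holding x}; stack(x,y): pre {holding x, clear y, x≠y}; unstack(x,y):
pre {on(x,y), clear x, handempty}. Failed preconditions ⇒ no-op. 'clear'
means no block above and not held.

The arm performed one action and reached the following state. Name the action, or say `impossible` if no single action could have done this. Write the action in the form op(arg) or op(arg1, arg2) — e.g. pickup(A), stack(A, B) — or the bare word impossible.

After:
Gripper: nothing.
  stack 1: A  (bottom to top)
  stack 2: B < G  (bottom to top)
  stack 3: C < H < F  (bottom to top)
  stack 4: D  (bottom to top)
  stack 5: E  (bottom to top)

stack(G, B)

target: towers=[A; B/G; C/H/F; D; E] holding=-
        putdown(G) → towers=[A; B; C/H/F; D; E; G] holding=-
       stack(G, A) → towers=[A/G; B; C/H/F; D; E] holding=-
       stack(G, E) → towers=[A; B; C/H/F; D; E/G] holding=-
       stack(G, B) → towers=[A; B/G; C/H/F; D; E] holding=-  ← match
       stack(G, F) → towers=[A; B; C/H/F/G; D; E] holding=-
       stack(G, D) → towers=[A; B; C/H/F; D/G; E] holding=-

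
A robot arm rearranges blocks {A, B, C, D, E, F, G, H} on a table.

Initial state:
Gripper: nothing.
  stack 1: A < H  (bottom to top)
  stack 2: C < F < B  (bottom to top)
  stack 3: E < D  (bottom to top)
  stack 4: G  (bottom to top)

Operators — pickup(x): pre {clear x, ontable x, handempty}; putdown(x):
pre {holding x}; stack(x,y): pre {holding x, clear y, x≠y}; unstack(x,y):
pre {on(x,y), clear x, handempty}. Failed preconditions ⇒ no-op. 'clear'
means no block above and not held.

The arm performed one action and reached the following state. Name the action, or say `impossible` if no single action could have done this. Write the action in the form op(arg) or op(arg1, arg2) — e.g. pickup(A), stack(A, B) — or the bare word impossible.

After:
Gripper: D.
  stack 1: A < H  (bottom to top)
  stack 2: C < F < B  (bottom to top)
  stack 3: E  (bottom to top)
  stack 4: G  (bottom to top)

target: towers=[A/H; C/F/B; E; G] holding=D
         pickup(G) → towers=[A/H; C/F/B; E/D] holding=G
     unstack(H, A) → towers=[A; C/F/B; E/D; G] holding=H
     unstack(B, F) → towers=[A/H; C/F; E/D; G] holding=B
     unstack(D, E) → towers=[A/H; C/F/B; E; G] holding=D  ← match

unstack(D, E)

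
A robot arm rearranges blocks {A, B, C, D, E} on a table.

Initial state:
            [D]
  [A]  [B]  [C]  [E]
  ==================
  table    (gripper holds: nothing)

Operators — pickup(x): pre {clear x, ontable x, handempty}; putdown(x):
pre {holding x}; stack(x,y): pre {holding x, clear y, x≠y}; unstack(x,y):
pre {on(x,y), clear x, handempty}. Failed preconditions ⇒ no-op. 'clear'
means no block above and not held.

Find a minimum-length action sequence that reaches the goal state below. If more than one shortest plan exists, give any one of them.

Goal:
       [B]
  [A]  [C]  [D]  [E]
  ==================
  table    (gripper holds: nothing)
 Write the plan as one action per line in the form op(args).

step 1 (unstack(D, C)): towers=[A; B; C; E] holding=D
step 2 (putdown(D)): towers=[A; B; C; D; E] holding=-
step 3 (pickup(B)): towers=[A; C; D; E] holding=B
step 4 (stack(B, C)): towers=[A; C/B; D; E] holding=-
goal check: towers=[A; C/B; D; E] holding=- — reached (length 4, optimal by BFS)

unstack(D, C)
putdown(D)
pickup(B)
stack(B, C)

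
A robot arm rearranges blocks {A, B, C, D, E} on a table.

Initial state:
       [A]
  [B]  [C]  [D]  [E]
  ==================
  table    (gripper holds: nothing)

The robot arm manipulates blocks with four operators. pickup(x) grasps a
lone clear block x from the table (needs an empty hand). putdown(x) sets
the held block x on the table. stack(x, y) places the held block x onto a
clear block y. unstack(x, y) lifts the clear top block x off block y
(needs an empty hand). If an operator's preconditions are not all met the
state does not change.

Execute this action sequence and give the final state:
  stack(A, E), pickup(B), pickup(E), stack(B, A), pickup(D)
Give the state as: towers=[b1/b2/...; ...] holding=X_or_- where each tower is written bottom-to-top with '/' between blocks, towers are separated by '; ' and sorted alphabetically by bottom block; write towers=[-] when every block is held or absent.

step 1 (stack(A, E)) [no-op]: towers=[B; C/A; D; E] holding=-
step 2 (pickup(B)): towers=[C/A; D; E] holding=B
step 3 (pickup(E)) [no-op]: towers=[C/A; D; E] holding=B
step 4 (stack(B, A)): towers=[C/A/B; D; E] holding=-
step 5 (pickup(D)): towers=[C/A/B; E] holding=D

towers=[C/A/B; E] holding=D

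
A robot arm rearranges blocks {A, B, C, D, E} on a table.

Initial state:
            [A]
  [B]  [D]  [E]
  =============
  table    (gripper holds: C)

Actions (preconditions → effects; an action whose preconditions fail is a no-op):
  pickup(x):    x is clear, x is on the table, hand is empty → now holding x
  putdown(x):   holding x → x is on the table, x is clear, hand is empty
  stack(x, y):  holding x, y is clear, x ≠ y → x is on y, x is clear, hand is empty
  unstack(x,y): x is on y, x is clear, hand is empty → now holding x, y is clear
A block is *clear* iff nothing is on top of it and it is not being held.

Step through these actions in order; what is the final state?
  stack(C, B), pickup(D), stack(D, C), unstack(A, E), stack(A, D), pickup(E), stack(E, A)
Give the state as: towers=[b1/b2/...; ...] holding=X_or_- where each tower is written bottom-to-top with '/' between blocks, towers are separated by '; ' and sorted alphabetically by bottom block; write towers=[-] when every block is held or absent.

towers=[B/C/D/A/E] holding=-

step 1 (stack(C, B)): towers=[B/C; D; E/A] holding=-
step 2 (pickup(D)): towers=[B/C; E/A] holding=D
step 3 (stack(D, C)): towers=[B/C/D; E/A] holding=-
step 4 (unstack(A, E)): towers=[B/C/D; E] holding=A
step 5 (stack(A, D)): towers=[B/C/D/A; E] holding=-
step 6 (pickup(E)): towers=[B/C/D/A] holding=E
step 7 (stack(E, A)): towers=[B/C/D/A/E] holding=-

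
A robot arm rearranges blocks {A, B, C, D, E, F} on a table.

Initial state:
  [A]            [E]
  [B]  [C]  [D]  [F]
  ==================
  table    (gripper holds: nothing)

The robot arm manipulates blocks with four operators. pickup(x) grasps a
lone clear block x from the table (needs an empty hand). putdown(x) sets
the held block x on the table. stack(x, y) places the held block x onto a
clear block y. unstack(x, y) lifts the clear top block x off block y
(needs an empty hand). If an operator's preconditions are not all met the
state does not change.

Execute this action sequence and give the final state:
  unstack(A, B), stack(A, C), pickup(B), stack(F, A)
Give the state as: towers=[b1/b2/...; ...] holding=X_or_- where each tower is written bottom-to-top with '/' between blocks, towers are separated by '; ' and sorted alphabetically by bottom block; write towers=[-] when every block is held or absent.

towers=[C/A; D; F/E] holding=B

step 1 (unstack(A, B)): towers=[B; C; D; F/E] holding=A
step 2 (stack(A, C)): towers=[B; C/A; D; F/E] holding=-
step 3 (pickup(B)): towers=[C/A; D; F/E] holding=B
step 4 (stack(F, A)) [no-op]: towers=[C/A; D; F/E] holding=B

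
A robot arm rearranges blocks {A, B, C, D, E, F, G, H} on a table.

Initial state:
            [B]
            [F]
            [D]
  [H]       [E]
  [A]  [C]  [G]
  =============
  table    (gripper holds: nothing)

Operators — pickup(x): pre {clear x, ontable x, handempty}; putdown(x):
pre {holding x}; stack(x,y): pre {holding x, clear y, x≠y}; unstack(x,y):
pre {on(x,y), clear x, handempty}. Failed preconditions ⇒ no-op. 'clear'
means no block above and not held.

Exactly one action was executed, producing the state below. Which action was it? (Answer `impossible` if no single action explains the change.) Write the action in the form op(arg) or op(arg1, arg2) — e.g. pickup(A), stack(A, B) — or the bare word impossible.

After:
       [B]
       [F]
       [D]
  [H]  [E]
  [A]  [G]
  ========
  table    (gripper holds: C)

pickup(C)

target: towers=[A/H; G/E/D/F/B] holding=C
     unstack(H, A) → towers=[A; C; G/E/D/F/B] holding=H
     unstack(B, F) → towers=[A/H; C; G/E/D/F] holding=B
         pickup(C) → towers=[A/H; G/E/D/F/B] holding=C  ← match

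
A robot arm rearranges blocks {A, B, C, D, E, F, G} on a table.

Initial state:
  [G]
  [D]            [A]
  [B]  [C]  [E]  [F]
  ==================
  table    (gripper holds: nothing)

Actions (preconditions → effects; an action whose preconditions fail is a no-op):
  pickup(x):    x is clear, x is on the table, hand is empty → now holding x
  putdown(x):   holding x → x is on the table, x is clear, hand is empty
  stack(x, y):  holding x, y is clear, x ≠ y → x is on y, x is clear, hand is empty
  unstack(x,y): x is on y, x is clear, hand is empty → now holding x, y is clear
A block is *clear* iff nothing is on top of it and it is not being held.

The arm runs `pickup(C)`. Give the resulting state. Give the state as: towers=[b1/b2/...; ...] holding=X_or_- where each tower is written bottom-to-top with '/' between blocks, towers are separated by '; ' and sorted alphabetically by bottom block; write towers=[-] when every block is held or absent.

towers=[B/D/G; E; F/A] holding=C

before: towers=[B/D/G; C; E; F/A] holding=-
pre[pickup(C)]: clear(C) ✓, ontable(C) ✓, handempty ✓
all met → apply pickup(C)
after:  towers=[B/D/G; E; F/A] holding=C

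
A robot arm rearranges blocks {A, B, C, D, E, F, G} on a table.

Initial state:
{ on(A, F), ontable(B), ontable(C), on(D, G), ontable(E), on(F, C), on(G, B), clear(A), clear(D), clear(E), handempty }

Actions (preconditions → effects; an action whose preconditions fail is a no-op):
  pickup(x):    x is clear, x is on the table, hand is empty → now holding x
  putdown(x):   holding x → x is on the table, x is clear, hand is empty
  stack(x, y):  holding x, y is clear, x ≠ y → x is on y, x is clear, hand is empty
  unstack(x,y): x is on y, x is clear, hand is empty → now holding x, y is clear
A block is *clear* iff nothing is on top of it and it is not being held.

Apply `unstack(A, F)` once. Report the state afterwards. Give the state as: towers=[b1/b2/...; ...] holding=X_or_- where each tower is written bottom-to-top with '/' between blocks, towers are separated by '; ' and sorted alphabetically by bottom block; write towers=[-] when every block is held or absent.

towers=[B/G/D; C/F; E] holding=A

before: towers=[B/G/D; C/F/A; E] holding=-
pre[unstack(A, F)]: on(A,F) ✓, clear(A) ✓, handempty ✓
all met → apply unstack(A, F)
after:  towers=[B/G/D; C/F; E] holding=A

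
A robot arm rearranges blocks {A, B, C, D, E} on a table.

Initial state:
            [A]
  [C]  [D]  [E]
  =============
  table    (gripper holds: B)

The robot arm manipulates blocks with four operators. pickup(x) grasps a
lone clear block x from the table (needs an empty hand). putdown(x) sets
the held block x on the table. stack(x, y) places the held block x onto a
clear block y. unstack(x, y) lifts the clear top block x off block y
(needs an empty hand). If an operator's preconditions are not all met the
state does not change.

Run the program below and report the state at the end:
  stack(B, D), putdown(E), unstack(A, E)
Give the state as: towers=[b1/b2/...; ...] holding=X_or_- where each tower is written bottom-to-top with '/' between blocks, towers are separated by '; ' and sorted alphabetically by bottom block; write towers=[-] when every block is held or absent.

towers=[C; D/B; E] holding=A

step 1 (stack(B, D)): towers=[C; D/B; E/A] holding=-
step 2 (putdown(E)) [no-op]: towers=[C; D/B; E/A] holding=-
step 3 (unstack(A, E)): towers=[C; D/B; E] holding=A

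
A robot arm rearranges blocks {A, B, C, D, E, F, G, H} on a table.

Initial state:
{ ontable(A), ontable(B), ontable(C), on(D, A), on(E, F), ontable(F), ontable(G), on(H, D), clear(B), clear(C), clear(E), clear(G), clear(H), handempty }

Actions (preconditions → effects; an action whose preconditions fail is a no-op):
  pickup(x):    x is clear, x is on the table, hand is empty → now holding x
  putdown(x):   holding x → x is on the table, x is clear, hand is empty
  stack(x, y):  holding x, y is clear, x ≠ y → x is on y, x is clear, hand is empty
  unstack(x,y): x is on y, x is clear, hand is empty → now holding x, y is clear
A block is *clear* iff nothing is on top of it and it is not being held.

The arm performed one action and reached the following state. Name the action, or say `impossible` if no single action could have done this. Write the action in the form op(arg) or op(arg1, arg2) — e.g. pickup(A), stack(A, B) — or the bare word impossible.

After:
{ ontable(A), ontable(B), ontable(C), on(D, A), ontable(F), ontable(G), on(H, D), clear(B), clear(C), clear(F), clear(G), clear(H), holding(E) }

unstack(E, F)

target: towers=[A/D/H; B; C; F; G] holding=E
         pickup(G) → towers=[A/D/H; B; C; F/E] holding=G
     unstack(E, F) → towers=[A/D/H; B; C; F; G] holding=E  ← match
     unstack(H, D) → towers=[A/D; B; C; F/E; G] holding=H
         pickup(B) → towers=[A/D/H; C; F/E; G] holding=B
         pickup(C) → towers=[A/D/H; B; F/E; G] holding=C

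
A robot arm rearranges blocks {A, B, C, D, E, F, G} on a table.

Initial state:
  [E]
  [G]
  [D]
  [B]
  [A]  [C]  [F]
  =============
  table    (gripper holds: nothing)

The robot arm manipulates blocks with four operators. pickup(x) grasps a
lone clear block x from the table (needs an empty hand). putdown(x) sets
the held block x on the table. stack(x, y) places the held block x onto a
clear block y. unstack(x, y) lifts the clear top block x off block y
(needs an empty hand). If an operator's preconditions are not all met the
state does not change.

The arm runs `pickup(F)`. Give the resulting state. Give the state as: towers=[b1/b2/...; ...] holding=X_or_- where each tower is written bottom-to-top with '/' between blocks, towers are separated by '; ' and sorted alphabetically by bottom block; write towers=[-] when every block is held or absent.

towers=[A/B/D/G/E; C] holding=F

before: towers=[A/B/D/G/E; C; F] holding=-
pre[pickup(F)]: clear(F) ✓, ontable(F) ✓, handempty ✓
all met → apply pickup(F)
after:  towers=[A/B/D/G/E; C] holding=F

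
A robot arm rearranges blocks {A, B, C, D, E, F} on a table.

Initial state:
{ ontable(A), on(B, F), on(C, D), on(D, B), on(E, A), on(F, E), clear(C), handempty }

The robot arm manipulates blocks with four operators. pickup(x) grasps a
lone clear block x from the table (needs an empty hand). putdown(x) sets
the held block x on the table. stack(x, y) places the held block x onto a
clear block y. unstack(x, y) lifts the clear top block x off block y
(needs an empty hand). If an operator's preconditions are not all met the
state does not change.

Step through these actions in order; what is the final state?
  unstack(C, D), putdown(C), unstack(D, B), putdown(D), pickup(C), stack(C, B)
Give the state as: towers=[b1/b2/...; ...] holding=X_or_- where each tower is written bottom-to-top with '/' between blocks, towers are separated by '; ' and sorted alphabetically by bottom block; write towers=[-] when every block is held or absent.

step 1 (unstack(C, D)): towers=[A/E/F/B/D] holding=C
step 2 (putdown(C)): towers=[A/E/F/B/D; C] holding=-
step 3 (unstack(D, B)): towers=[A/E/F/B; C] holding=D
step 4 (putdown(D)): towers=[A/E/F/B; C; D] holding=-
step 5 (pickup(C)): towers=[A/E/F/B; D] holding=C
step 6 (stack(C, B)): towers=[A/E/F/B/C; D] holding=-

towers=[A/E/F/B/C; D] holding=-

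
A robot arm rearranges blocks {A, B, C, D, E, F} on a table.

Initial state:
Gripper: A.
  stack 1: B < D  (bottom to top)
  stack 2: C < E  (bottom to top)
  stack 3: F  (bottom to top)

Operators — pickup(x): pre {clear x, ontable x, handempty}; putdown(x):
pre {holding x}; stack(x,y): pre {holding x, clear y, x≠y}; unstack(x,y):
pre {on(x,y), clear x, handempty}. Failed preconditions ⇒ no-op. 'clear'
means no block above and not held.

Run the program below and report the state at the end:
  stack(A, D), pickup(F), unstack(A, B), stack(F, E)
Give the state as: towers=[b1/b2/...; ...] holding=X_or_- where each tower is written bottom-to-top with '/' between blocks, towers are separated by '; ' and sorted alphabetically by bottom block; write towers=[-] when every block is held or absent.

towers=[B/D/A; C/E/F] holding=-

step 1 (stack(A, D)): towers=[B/D/A; C/E; F] holding=-
step 2 (pickup(F)): towers=[B/D/A; C/E] holding=F
step 3 (unstack(A, B)) [no-op]: towers=[B/D/A; C/E] holding=F
step 4 (stack(F, E)): towers=[B/D/A; C/E/F] holding=-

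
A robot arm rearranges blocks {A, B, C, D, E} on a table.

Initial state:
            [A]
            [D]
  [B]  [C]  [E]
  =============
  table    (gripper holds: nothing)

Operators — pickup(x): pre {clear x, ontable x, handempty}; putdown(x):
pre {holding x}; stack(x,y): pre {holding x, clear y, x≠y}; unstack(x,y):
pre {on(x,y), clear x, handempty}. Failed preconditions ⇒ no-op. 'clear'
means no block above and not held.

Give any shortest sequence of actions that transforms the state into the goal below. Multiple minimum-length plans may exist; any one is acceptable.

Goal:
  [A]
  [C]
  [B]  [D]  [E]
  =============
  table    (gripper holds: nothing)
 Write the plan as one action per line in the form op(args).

pickup(C)
stack(C, B)
unstack(A, D)
stack(A, C)
unstack(D, E)
putdown(D)

step 1 (pickup(C)): towers=[B; E/D/A] holding=C
step 2 (stack(C, B)): towers=[B/C; E/D/A] holding=-
step 3 (unstack(A, D)): towers=[B/C; E/D] holding=A
step 4 (stack(A, C)): towers=[B/C/A; E/D] holding=-
step 5 (unstack(D, E)): towers=[B/C/A; E] holding=D
step 6 (putdown(D)): towers=[B/C/A; D; E] holding=-
goal check: towers=[B/C/A; D; E] holding=- — reached (length 6, optimal by BFS)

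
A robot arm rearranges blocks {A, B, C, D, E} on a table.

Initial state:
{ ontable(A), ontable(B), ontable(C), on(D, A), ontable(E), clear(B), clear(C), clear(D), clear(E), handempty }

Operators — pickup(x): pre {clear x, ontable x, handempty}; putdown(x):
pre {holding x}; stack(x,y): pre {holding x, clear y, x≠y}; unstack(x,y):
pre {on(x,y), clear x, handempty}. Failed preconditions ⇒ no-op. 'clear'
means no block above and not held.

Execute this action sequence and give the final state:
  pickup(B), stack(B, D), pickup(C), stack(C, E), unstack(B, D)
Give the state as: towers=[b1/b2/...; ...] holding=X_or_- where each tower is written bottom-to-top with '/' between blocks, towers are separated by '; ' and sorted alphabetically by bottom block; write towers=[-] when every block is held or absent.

step 1 (pickup(B)): towers=[A/D; C; E] holding=B
step 2 (stack(B, D)): towers=[A/D/B; C; E] holding=-
step 3 (pickup(C)): towers=[A/D/B; E] holding=C
step 4 (stack(C, E)): towers=[A/D/B; E/C] holding=-
step 5 (unstack(B, D)): towers=[A/D; E/C] holding=B

towers=[A/D; E/C] holding=B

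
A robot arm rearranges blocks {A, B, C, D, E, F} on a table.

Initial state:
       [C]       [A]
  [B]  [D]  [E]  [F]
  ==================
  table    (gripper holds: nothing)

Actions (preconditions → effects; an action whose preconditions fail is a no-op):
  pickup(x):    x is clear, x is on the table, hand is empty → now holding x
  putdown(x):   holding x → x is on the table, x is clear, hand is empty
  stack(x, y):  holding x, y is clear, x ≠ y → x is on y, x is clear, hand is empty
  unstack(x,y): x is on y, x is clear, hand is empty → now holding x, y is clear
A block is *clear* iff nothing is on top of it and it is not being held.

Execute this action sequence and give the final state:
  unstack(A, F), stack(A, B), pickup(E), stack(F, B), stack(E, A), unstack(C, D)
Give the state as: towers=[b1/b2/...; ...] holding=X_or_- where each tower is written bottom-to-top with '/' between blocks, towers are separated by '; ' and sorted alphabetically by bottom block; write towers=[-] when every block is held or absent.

step 1 (unstack(A, F)): towers=[B; D/C; E; F] holding=A
step 2 (stack(A, B)): towers=[B/A; D/C; E; F] holding=-
step 3 (pickup(E)): towers=[B/A; D/C; F] holding=E
step 4 (stack(F, B)) [no-op]: towers=[B/A; D/C; F] holding=E
step 5 (stack(E, A)): towers=[B/A/E; D/C; F] holding=-
step 6 (unstack(C, D)): towers=[B/A/E; D; F] holding=C

towers=[B/A/E; D; F] holding=C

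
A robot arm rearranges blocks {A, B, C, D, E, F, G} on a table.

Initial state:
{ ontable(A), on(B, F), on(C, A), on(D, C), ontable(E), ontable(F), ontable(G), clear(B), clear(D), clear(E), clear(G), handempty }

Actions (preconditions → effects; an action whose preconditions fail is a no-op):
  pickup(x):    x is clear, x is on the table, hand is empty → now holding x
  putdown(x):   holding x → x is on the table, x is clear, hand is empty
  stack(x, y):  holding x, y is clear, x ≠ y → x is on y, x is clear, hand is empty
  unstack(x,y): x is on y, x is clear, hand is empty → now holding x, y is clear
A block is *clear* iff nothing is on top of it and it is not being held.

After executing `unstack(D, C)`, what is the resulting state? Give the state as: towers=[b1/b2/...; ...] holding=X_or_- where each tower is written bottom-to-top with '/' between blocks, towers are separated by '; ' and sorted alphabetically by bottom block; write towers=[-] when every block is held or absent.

before: towers=[A/C/D; E; F/B; G] holding=-
pre[unstack(D, C)]: on(D,C) yes, clear(D) yes, handempty yes
all met → apply unstack(D, C)
after:  towers=[A/C; E; F/B; G] holding=D

towers=[A/C; E; F/B; G] holding=D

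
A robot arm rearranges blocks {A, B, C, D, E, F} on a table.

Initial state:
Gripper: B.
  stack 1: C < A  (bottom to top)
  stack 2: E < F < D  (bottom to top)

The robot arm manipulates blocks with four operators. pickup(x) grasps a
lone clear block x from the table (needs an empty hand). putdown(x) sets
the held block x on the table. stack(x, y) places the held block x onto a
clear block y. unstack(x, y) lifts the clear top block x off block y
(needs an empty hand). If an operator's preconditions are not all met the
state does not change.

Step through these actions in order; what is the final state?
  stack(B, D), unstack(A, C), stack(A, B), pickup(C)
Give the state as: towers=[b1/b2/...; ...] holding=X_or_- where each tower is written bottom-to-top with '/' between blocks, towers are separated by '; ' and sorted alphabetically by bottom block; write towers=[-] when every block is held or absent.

towers=[E/F/D/B/A] holding=C

step 1 (stack(B, D)): towers=[C/A; E/F/D/B] holding=-
step 2 (unstack(A, C)): towers=[C; E/F/D/B] holding=A
step 3 (stack(A, B)): towers=[C; E/F/D/B/A] holding=-
step 4 (pickup(C)): towers=[E/F/D/B/A] holding=C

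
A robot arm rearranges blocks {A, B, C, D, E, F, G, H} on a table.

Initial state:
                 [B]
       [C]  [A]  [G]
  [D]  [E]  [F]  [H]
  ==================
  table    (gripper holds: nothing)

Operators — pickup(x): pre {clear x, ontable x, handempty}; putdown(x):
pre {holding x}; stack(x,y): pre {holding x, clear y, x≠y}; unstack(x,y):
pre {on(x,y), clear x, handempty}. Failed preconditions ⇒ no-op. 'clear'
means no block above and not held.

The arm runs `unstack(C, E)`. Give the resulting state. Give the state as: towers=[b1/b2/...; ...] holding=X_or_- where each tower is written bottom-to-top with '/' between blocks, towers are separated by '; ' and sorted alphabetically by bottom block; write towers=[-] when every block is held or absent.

before: towers=[D; E/C; F/A; H/G/B] holding=-
pre[unstack(C, E)]: on(C,E) yes, clear(C) yes, handempty yes
all met → apply unstack(C, E)
after:  towers=[D; E; F/A; H/G/B] holding=C

towers=[D; E; F/A; H/G/B] holding=C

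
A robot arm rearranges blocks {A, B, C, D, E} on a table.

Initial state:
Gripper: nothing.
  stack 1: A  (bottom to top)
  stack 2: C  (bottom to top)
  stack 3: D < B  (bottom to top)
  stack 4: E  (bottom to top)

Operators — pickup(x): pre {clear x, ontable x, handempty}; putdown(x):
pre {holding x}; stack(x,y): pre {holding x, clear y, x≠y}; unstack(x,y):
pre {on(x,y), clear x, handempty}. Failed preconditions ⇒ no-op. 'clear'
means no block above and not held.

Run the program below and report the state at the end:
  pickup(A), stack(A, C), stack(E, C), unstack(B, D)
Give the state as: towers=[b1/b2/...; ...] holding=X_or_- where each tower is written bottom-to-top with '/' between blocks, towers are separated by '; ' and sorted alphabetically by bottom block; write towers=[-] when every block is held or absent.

towers=[C/A; D; E] holding=B

step 1 (pickup(A)): towers=[C; D/B; E] holding=A
step 2 (stack(A, C)): towers=[C/A; D/B; E] holding=-
step 3 (stack(E, C)) [no-op]: towers=[C/A; D/B; E] holding=-
step 4 (unstack(B, D)): towers=[C/A; D; E] holding=B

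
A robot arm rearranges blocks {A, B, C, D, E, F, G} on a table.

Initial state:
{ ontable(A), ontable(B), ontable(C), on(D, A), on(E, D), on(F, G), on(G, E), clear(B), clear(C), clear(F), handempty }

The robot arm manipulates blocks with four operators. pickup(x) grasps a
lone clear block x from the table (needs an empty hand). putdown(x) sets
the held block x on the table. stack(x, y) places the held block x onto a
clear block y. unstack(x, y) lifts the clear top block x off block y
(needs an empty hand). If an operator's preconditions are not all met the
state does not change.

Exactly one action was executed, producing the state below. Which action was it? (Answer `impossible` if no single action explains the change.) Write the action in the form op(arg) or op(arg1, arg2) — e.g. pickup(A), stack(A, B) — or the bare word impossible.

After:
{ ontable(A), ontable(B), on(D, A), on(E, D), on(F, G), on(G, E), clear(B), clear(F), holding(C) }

target: towers=[A/D/E/G/F; B] holding=C
         pickup(B) → towers=[A/D/E/G/F; C] holding=B
     unstack(F, G) → towers=[A/D/E/G; B; C] holding=F
         pickup(C) → towers=[A/D/E/G/F; B] holding=C  ← match

pickup(C)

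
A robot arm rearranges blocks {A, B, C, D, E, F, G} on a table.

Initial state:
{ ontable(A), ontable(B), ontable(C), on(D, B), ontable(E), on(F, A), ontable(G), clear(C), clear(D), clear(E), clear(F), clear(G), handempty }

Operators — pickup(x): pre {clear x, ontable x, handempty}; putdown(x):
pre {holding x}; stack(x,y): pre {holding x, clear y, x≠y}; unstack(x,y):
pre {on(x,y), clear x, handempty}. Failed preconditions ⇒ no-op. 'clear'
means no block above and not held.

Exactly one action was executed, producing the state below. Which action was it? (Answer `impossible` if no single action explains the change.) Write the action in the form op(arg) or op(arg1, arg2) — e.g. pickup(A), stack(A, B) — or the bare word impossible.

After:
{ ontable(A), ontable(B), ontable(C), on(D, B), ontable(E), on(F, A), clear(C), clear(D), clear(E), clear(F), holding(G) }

target: towers=[A/F; B/D; C; E] holding=G
     unstack(F, A) → towers=[A; B/D; C; E; G] holding=F
         pickup(G) → towers=[A/F; B/D; C; E] holding=G  ← match
     unstack(D, B) → towers=[A/F; B; C; E; G] holding=D
         pickup(E) → towers=[A/F; B/D; C; G] holding=E
         pickup(C) → towers=[A/F; B/D; E; G] holding=C

pickup(G)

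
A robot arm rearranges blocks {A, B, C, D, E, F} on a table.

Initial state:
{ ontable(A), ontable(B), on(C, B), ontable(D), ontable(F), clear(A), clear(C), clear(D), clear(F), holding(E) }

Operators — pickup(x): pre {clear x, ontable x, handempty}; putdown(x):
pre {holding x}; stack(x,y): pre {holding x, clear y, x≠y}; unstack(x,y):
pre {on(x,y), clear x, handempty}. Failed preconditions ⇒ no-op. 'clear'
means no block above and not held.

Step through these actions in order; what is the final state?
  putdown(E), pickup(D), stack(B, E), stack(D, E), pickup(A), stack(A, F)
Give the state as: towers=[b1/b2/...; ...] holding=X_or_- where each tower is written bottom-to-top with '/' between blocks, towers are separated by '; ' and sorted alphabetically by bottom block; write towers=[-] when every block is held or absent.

step 1 (putdown(E)): towers=[A; B/C; D; E; F] holding=-
step 2 (pickup(D)): towers=[A; B/C; E; F] holding=D
step 3 (stack(B, E)) [no-op]: towers=[A; B/C; E; F] holding=D
step 4 (stack(D, E)): towers=[A; B/C; E/D; F] holding=-
step 5 (pickup(A)): towers=[B/C; E/D; F] holding=A
step 6 (stack(A, F)): towers=[B/C; E/D; F/A] holding=-

towers=[B/C; E/D; F/A] holding=-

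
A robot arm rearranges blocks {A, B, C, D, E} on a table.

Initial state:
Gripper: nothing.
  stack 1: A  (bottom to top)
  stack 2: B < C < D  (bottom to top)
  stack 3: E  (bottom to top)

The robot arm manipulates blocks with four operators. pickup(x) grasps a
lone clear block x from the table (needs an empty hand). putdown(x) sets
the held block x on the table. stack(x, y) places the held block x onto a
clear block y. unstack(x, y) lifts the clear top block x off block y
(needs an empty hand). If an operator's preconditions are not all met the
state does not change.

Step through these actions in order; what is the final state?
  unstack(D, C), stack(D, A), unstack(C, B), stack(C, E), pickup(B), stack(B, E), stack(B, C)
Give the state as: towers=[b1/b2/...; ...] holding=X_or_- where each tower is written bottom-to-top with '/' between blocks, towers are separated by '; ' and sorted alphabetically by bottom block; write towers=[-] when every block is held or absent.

towers=[A/D; E/C/B] holding=-

step 1 (unstack(D, C)): towers=[A; B/C; E] holding=D
step 2 (stack(D, A)): towers=[A/D; B/C; E] holding=-
step 3 (unstack(C, B)): towers=[A/D; B; E] holding=C
step 4 (stack(C, E)): towers=[A/D; B; E/C] holding=-
step 5 (pickup(B)): towers=[A/D; E/C] holding=B
step 6 (stack(B, E)) [no-op]: towers=[A/D; E/C] holding=B
step 7 (stack(B, C)): towers=[A/D; E/C/B] holding=-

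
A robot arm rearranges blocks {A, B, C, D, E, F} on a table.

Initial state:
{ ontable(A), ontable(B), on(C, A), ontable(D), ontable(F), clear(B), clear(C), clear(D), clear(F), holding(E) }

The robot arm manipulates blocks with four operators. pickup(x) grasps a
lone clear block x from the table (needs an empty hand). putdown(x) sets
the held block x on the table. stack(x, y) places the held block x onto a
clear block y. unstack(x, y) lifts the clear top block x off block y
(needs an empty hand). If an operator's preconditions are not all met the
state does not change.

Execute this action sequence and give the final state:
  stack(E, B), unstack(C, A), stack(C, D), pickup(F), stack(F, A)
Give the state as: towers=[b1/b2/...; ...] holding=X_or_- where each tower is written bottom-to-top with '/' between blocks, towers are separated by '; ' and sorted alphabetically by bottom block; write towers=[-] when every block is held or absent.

step 1 (stack(E, B)): towers=[A/C; B/E; D; F] holding=-
step 2 (unstack(C, A)): towers=[A; B/E; D; F] holding=C
step 3 (stack(C, D)): towers=[A; B/E; D/C; F] holding=-
step 4 (pickup(F)): towers=[A; B/E; D/C] holding=F
step 5 (stack(F, A)): towers=[A/F; B/E; D/C] holding=-

towers=[A/F; B/E; D/C] holding=-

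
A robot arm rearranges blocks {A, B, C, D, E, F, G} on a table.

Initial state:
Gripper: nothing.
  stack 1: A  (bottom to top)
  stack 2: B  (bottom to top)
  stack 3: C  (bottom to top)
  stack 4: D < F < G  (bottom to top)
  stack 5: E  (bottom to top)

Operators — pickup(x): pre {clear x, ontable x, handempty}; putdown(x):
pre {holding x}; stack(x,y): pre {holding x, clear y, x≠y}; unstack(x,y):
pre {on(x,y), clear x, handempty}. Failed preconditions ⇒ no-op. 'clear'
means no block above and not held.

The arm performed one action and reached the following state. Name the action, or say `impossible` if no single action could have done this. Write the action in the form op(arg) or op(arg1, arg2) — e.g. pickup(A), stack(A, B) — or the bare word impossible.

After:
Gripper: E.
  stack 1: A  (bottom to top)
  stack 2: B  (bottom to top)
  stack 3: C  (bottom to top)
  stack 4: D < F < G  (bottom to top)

pickup(E)

target: towers=[A; B; C; D/F/G] holding=E
         pickup(B) → towers=[A; C; D/F/G; E] holding=B
     unstack(G, F) → towers=[A; B; C; D/F; E] holding=G
         pickup(A) → towers=[B; C; D/F/G; E] holding=A
         pickup(E) → towers=[A; B; C; D/F/G] holding=E  ← match
         pickup(C) → towers=[A; B; D/F/G; E] holding=C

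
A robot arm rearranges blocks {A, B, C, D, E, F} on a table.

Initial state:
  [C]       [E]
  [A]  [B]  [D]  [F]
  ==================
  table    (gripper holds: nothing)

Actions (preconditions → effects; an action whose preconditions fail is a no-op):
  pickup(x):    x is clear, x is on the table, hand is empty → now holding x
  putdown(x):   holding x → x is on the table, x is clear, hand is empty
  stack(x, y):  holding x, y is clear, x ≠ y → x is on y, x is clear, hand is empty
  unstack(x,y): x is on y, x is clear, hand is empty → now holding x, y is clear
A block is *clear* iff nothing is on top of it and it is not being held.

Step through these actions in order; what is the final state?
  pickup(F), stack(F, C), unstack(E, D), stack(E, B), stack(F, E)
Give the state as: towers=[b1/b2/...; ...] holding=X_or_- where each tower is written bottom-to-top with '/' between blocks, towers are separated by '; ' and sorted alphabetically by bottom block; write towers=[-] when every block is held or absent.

towers=[A/C/F; B/E; D] holding=-

step 1 (pickup(F)): towers=[A/C; B; D/E] holding=F
step 2 (stack(F, C)): towers=[A/C/F; B; D/E] holding=-
step 3 (unstack(E, D)): towers=[A/C/F; B; D] holding=E
step 4 (stack(E, B)): towers=[A/C/F; B/E; D] holding=-
step 5 (stack(F, E)) [no-op]: towers=[A/C/F; B/E; D] holding=-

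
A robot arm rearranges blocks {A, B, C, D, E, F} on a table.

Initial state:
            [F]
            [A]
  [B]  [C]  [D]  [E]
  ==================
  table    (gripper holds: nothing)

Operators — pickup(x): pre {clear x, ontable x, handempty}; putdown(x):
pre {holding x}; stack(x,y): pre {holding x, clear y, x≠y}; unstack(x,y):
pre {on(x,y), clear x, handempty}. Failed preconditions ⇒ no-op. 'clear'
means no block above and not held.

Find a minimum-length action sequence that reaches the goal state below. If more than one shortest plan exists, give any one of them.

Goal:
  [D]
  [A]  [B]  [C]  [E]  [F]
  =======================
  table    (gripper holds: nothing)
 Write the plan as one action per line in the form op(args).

unstack(F, A)
putdown(F)
unstack(A, D)
putdown(A)
pickup(D)
stack(D, A)

step 1 (unstack(F, A)): towers=[B; C; D/A; E] holding=F
step 2 (putdown(F)): towers=[B; C; D/A; E; F] holding=-
step 3 (unstack(A, D)): towers=[B; C; D; E; F] holding=A
step 4 (putdown(A)): towers=[A; B; C; D; E; F] holding=-
step 5 (pickup(D)): towers=[A; B; C; E; F] holding=D
step 6 (stack(D, A)): towers=[A/D; B; C; E; F] holding=-
goal check: towers=[A/D; B; C; E; F] holding=- — reached (length 6, optimal by BFS)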